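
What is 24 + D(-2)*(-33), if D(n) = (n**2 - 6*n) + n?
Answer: -438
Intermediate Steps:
D(n) = n**2 - 5*n
24 + D(-2)*(-33) = 24 - 2*(-5 - 2)*(-33) = 24 - 2*(-7)*(-33) = 24 + 14*(-33) = 24 - 462 = -438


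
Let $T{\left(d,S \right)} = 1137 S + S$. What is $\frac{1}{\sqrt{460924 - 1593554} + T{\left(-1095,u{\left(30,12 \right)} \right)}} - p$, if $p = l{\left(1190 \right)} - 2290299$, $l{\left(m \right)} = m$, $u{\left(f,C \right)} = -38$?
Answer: $\frac{2141663101066425}{935588083} - \frac{i \sqrt{1132630}}{1871176166} \approx 2.2891 \cdot 10^{6} - 5.6876 \cdot 10^{-7} i$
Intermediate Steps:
$T{\left(d,S \right)} = 1138 S$
$p = -2289109$ ($p = 1190 - 2290299 = -2289109$)
$\frac{1}{\sqrt{460924 - 1593554} + T{\left(-1095,u{\left(30,12 \right)} \right)}} - p = \frac{1}{\sqrt{460924 - 1593554} + 1138 \left(-38\right)} - -2289109 = \frac{1}{\sqrt{-1132630} - 43244} + 2289109 = \frac{1}{i \sqrt{1132630} - 43244} + 2289109 = \frac{1}{-43244 + i \sqrt{1132630}} + 2289109 = 2289109 + \frac{1}{-43244 + i \sqrt{1132630}}$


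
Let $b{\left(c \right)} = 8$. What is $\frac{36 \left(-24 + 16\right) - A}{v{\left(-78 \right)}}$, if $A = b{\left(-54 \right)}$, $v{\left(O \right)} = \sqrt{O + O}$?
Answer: $\frac{148 i \sqrt{39}}{39} \approx 23.699 i$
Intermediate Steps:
$v{\left(O \right)} = \sqrt{2} \sqrt{O}$ ($v{\left(O \right)} = \sqrt{2 O} = \sqrt{2} \sqrt{O}$)
$A = 8$
$\frac{36 \left(-24 + 16\right) - A}{v{\left(-78 \right)}} = \frac{36 \left(-24 + 16\right) - 8}{\sqrt{2} \sqrt{-78}} = \frac{36 \left(-8\right) - 8}{\sqrt{2} i \sqrt{78}} = \frac{-288 - 8}{2 i \sqrt{39}} = - 296 \left(- \frac{i \sqrt{39}}{78}\right) = \frac{148 i \sqrt{39}}{39}$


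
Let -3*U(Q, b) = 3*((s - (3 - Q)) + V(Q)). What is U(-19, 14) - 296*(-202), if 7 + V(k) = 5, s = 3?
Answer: 59813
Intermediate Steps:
V(k) = -2 (V(k) = -7 + 5 = -2)
U(Q, b) = 2 - Q (U(Q, b) = -((3 - (3 - Q)) - 2) = -((3 + (-3 + Q)) - 2) = -(Q - 2) = -(-2 + Q) = -(-6 + 3*Q)/3 = 2 - Q)
U(-19, 14) - 296*(-202) = (2 - 1*(-19)) - 296*(-202) = (2 + 19) + 59792 = 21 + 59792 = 59813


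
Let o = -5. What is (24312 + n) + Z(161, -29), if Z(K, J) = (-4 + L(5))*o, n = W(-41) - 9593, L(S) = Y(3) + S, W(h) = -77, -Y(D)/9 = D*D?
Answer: 15042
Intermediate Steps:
Y(D) = -9*D² (Y(D) = -9*D*D = -9*D²)
L(S) = -81 + S (L(S) = -9*3² + S = -9*9 + S = -81 + S)
n = -9670 (n = -77 - 9593 = -9670)
Z(K, J) = 400 (Z(K, J) = (-4 + (-81 + 5))*(-5) = (-4 - 76)*(-5) = -80*(-5) = 400)
(24312 + n) + Z(161, -29) = (24312 - 9670) + 400 = 14642 + 400 = 15042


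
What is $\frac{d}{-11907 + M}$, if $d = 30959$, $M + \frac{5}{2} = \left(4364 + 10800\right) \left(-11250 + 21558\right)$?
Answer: $\frac{61918}{312597205} \approx 0.00019808$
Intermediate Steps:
$M = \frac{312621019}{2}$ ($M = - \frac{5}{2} + \left(4364 + 10800\right) \left(-11250 + 21558\right) = - \frac{5}{2} + 15164 \cdot 10308 = - \frac{5}{2} + 156310512 = \frac{312621019}{2} \approx 1.5631 \cdot 10^{8}$)
$\frac{d}{-11907 + M} = \frac{30959}{-11907 + \frac{312621019}{2}} = \frac{30959}{\frac{312597205}{2}} = 30959 \cdot \frac{2}{312597205} = \frac{61918}{312597205}$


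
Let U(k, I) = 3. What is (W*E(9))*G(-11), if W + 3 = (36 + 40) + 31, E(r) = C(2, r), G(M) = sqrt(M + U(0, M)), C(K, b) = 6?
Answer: 1248*I*sqrt(2) ≈ 1764.9*I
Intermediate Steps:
G(M) = sqrt(3 + M) (G(M) = sqrt(M + 3) = sqrt(3 + M))
E(r) = 6
W = 104 (W = -3 + ((36 + 40) + 31) = -3 + (76 + 31) = -3 + 107 = 104)
(W*E(9))*G(-11) = (104*6)*sqrt(3 - 11) = 624*sqrt(-8) = 624*(2*I*sqrt(2)) = 1248*I*sqrt(2)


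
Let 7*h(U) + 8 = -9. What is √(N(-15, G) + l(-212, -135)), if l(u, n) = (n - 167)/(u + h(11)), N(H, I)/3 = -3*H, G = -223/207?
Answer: √307328249/1501 ≈ 11.679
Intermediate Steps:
h(U) = -17/7 (h(U) = -8/7 + (⅐)*(-9) = -8/7 - 9/7 = -17/7)
G = -223/207 (G = -223*1/207 = -223/207 ≈ -1.0773)
N(H, I) = -9*H (N(H, I) = 3*(-3*H) = -9*H)
l(u, n) = (-167 + n)/(-17/7 + u) (l(u, n) = (n - 167)/(u - 17/7) = (-167 + n)/(-17/7 + u))
√(N(-15, G) + l(-212, -135)) = √(-9*(-15) + 7*(-167 - 135)/(-17 + 7*(-212))) = √(135 + 7*(-302)/(-17 - 1484)) = √(135 + 7*(-302)/(-1501)) = √(135 + 7*(-1/1501)*(-302)) = √(135 + 2114/1501) = √(204749/1501) = √307328249/1501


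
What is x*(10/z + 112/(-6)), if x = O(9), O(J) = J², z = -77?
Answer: -117234/77 ≈ -1522.5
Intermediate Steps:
x = 81 (x = 9² = 81)
x*(10/z + 112/(-6)) = 81*(10/(-77) + 112/(-6)) = 81*(10*(-1/77) + 112*(-⅙)) = 81*(-10/77 - 56/3) = 81*(-4342/231) = -117234/77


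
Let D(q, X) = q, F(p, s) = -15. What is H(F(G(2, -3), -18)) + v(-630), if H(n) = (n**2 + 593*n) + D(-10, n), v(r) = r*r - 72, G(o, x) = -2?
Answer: 388148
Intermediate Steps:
v(r) = -72 + r**2 (v(r) = r**2 - 72 = -72 + r**2)
H(n) = -10 + n**2 + 593*n (H(n) = (n**2 + 593*n) - 10 = -10 + n**2 + 593*n)
H(F(G(2, -3), -18)) + v(-630) = (-10 + (-15)**2 + 593*(-15)) + (-72 + (-630)**2) = (-10 + 225 - 8895) + (-72 + 396900) = -8680 + 396828 = 388148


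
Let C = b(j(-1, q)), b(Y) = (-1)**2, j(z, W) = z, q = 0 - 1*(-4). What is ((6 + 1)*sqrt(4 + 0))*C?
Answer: 14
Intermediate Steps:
q = 4 (q = 0 + 4 = 4)
b(Y) = 1
C = 1
((6 + 1)*sqrt(4 + 0))*C = ((6 + 1)*sqrt(4 + 0))*1 = (7*sqrt(4))*1 = (7*2)*1 = 14*1 = 14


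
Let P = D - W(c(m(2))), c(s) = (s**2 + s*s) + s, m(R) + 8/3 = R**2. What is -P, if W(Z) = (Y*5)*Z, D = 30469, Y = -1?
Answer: -274441/9 ≈ -30493.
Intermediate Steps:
m(R) = -8/3 + R**2
c(s) = s + 2*s**2 (c(s) = (s**2 + s**2) + s = 2*s**2 + s = s + 2*s**2)
W(Z) = -5*Z (W(Z) = (-1*5)*Z = -5*Z)
P = 274441/9 (P = 30469 - (-5)*(-8/3 + 2**2)*(1 + 2*(-8/3 + 2**2)) = 30469 - (-5)*(-8/3 + 4)*(1 + 2*(-8/3 + 4)) = 30469 - (-5)*4*(1 + 2*(4/3))/3 = 30469 - (-5)*4*(1 + 8/3)/3 = 30469 - (-5)*(4/3)*(11/3) = 30469 - (-5)*44/9 = 30469 - 1*(-220/9) = 30469 + 220/9 = 274441/9 ≈ 30493.)
-P = -1*274441/9 = -274441/9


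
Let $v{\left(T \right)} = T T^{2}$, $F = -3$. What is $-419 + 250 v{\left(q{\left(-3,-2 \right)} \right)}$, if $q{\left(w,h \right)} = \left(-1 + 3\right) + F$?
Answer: $-669$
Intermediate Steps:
$q{\left(w,h \right)} = -1$ ($q{\left(w,h \right)} = \left(-1 + 3\right) - 3 = 2 - 3 = -1$)
$v{\left(T \right)} = T^{3}$
$-419 + 250 v{\left(q{\left(-3,-2 \right)} \right)} = -419 + 250 \left(-1\right)^{3} = -419 + 250 \left(-1\right) = -419 - 250 = -669$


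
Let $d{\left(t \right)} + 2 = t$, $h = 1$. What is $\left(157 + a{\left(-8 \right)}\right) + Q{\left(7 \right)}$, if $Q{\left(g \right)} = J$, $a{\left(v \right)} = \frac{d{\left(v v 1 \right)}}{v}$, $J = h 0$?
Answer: $\frac{597}{4} \approx 149.25$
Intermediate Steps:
$d{\left(t \right)} = -2 + t$
$J = 0$ ($J = 1 \cdot 0 = 0$)
$a{\left(v \right)} = \frac{-2 + v^{2}}{v}$ ($a{\left(v \right)} = \frac{-2 + v v 1}{v} = \frac{-2 + v^{2} \cdot 1}{v} = \frac{-2 + v^{2}}{v}$)
$Q{\left(g \right)} = 0$
$\left(157 + a{\left(-8 \right)}\right) + Q{\left(7 \right)} = \left(157 - \left(8 + \frac{2}{-8}\right)\right) + 0 = \left(157 - \frac{31}{4}\right) + 0 = \frac{597}{4} + 0 = \frac{597}{4}$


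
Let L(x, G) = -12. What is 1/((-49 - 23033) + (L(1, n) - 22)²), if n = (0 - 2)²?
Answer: -1/21926 ≈ -4.5608e-5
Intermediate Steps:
n = 4 (n = (-2)² = 4)
1/((-49 - 23033) + (L(1, n) - 22)²) = 1/((-49 - 23033) + (-12 - 22)²) = 1/(-23082 + (-34)²) = 1/(-23082 + 1156) = 1/(-21926) = -1/21926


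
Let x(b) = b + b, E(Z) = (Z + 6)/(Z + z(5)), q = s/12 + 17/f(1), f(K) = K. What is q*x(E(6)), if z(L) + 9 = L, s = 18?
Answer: 222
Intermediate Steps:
z(L) = -9 + L
q = 37/2 (q = 18/12 + 17/1 = 18*(1/12) + 17*1 = 3/2 + 17 = 37/2 ≈ 18.500)
E(Z) = (6 + Z)/(-4 + Z) (E(Z) = (Z + 6)/(Z + (-9 + 5)) = (6 + Z)/(Z - 4) = (6 + Z)/(-4 + Z))
x(b) = 2*b
q*x(E(6)) = 37*(2*((6 + 6)/(-4 + 6)))/2 = 37*(2*(12/2))/2 = 37*(2*((½)*12))/2 = 37*(2*6)/2 = (37/2)*12 = 222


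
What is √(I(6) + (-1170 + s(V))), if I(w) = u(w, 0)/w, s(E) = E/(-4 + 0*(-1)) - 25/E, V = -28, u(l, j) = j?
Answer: I*√227773/14 ≈ 34.09*I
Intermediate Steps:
s(E) = -25/E - E/4 (s(E) = E/(-4 + 0) - 25/E = E/(-4) - 25/E = E*(-¼) - 25/E = -E/4 - 25/E = -25/E - E/4)
I(w) = 0 (I(w) = 0/w = 0)
√(I(6) + (-1170 + s(V))) = √(0 + (-1170 + (-25/(-28) - ¼*(-28)))) = √(0 + (-1170 + (-25*(-1/28) + 7))) = √(0 + (-1170 + (25/28 + 7))) = √(0 + (-1170 + 221/28)) = √(0 - 32539/28) = √(-32539/28) = I*√227773/14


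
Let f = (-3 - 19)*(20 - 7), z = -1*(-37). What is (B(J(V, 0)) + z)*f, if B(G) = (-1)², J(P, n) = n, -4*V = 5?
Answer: -10868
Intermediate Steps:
V = -5/4 (V = -¼*5 = -5/4 ≈ -1.2500)
z = 37
B(G) = 1
f = -286 (f = -22*13 = -286)
(B(J(V, 0)) + z)*f = (1 + 37)*(-286) = 38*(-286) = -10868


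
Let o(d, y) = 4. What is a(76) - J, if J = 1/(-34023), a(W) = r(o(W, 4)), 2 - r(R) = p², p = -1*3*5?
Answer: -7587128/34023 ≈ -223.00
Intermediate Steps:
p = -15 (p = -3*5 = -15)
r(R) = -223 (r(R) = 2 - 1*(-15)² = 2 - 1*225 = 2 - 225 = -223)
a(W) = -223
J = -1/34023 ≈ -2.9392e-5
a(76) - J = -223 - 1*(-1/34023) = -223 + 1/34023 = -7587128/34023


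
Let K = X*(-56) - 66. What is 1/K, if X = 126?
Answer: -1/7122 ≈ -0.00014041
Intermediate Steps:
K = -7122 (K = 126*(-56) - 66 = -7056 - 66 = -7122)
1/K = 1/(-7122) = -1/7122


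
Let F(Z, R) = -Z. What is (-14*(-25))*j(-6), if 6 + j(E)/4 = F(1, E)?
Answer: -9800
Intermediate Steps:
j(E) = -28 (j(E) = -24 + 4*(-1*1) = -24 + 4*(-1) = -24 - 4 = -28)
(-14*(-25))*j(-6) = -14*(-25)*(-28) = 350*(-28) = -9800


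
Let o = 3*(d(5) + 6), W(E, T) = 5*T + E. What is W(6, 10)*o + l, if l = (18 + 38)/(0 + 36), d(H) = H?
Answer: 16646/9 ≈ 1849.6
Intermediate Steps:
W(E, T) = E + 5*T
l = 14/9 (l = 56/36 = 56*(1/36) = 14/9 ≈ 1.5556)
o = 33 (o = 3*(5 + 6) = 3*11 = 33)
W(6, 10)*o + l = (6 + 5*10)*33 + 14/9 = (6 + 50)*33 + 14/9 = 56*33 + 14/9 = 1848 + 14/9 = 16646/9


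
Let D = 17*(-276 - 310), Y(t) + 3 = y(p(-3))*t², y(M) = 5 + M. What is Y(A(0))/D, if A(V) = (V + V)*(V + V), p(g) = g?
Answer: 3/9962 ≈ 0.00030114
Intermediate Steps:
A(V) = 4*V² (A(V) = (2*V)*(2*V) = 4*V²)
Y(t) = -3 + 2*t² (Y(t) = -3 + (5 - 3)*t² = -3 + 2*t²)
D = -9962 (D = 17*(-586) = -9962)
Y(A(0))/D = (-3 + 2*(4*0²)²)/(-9962) = (-3 + 2*(4*0)²)*(-1/9962) = (-3 + 2*0²)*(-1/9962) = (-3 + 2*0)*(-1/9962) = (-3 + 0)*(-1/9962) = -3*(-1/9962) = 3/9962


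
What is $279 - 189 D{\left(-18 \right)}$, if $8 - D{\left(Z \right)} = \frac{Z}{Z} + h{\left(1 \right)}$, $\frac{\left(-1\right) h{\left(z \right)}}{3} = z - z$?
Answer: $-1044$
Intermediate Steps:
$h{\left(z \right)} = 0$ ($h{\left(z \right)} = - 3 \left(z - z\right) = \left(-3\right) 0 = 0$)
$D{\left(Z \right)} = 7$ ($D{\left(Z \right)} = 8 - \left(\frac{Z}{Z} + 0\right) = 8 - \left(1 + 0\right) = 8 - 1 = 7$)
$279 - 189 D{\left(-18 \right)} = 279 - 1323 = -1044$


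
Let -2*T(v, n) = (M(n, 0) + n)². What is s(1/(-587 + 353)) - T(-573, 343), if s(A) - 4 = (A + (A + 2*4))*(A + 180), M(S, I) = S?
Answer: 6481479421/27378 ≈ 2.3674e+5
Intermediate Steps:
T(v, n) = -2*n² (T(v, n) = -(n + n)²/2 = -4*n²/2 = -2*n²)
s(A) = 4 + (8 + 2*A)*(180 + A) (s(A) = 4 + (A + (A + 2*4))*(A + 180) = 4 + (A + (A + 8))*(180 + A) = 4 + (A + (8 + A))*(180 + A) = 4 + (8 + 2*A)*(180 + A))
s(1/(-587 + 353)) - T(-573, 343) = (1444 + 2*(1/(-587 + 353))² + 368/(-587 + 353)) - (-2)*343² = (1444 + 2*(1/(-234))² + 368/(-234)) - (-2)*117649 = (1444 + 2*(-1/234)² + 368*(-1/234)) - 1*(-235298) = (1444 + 2*(1/54756) - 184/117) + 235298 = (1444 + 1/27378 - 184/117) + 235298 = 39490777/27378 + 235298 = 6481479421/27378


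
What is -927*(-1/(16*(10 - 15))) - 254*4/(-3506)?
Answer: -1584391/140240 ≈ -11.298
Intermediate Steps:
-927*(-1/(16*(10 - 15))) - 254*4/(-3506) = -927/((-5*(-16))) - 1016*(-1/3506) = -927/80 + 508/1753 = -1584391/140240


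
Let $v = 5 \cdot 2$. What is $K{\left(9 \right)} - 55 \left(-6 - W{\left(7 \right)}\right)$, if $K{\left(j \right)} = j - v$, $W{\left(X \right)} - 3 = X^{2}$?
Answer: $3189$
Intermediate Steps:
$v = 10$
$W{\left(X \right)} = 3 + X^{2}$
$K{\left(j \right)} = -10 + j$ ($K{\left(j \right)} = j - 10 = -10 + j$)
$K{\left(9 \right)} - 55 \left(-6 - W{\left(7 \right)}\right) = \left(-10 + 9\right) - 55 \left(-6 - \left(3 + 7^{2}\right)\right) = -1 - 55 \left(-6 - \left(3 + 49\right)\right) = -1 - 55 \left(-6 - 52\right) = -1 - -3190 = -1 + 3190 = 3189$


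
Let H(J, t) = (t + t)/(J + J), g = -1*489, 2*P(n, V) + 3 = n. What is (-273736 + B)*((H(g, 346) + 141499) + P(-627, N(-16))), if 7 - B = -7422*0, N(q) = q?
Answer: -6299291717090/163 ≈ -3.8646e+10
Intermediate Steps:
P(n, V) = -3/2 + n/2
g = -489
H(J, t) = t/J (H(J, t) = (2*t)/((2*J)) = (2*t)*(1/(2*J)) = t/J)
B = 7 (B = 7 - (-7422)*0 = 7 - 1*0 = 7 + 0 = 7)
(-273736 + B)*((H(g, 346) + 141499) + P(-627, N(-16))) = (-273736 + 7)*((346/(-489) + 141499) + (-3/2 + (½)*(-627))) = -273729*((346*(-1/489) + 141499) + (-3/2 - 627/2)) = -273729*((-346/489 + 141499) - 315) = -273729*(69192665/489 - 315) = -273729*69038630/489 = -6299291717090/163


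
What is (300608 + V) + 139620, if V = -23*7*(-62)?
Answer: 450210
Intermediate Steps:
V = 9982 (V = -161*(-62) = 9982)
(300608 + V) + 139620 = (300608 + 9982) + 139620 = 310590 + 139620 = 450210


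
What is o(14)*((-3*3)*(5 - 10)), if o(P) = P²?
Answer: 8820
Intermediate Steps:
o(14)*((-3*3)*(5 - 10)) = 14²*((-3*3)*(5 - 10)) = 196*(-9*(-5)) = 196*45 = 8820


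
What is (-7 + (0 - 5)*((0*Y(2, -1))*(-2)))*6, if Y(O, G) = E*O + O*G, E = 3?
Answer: -42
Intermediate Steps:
Y(O, G) = 3*O + G*O (Y(O, G) = 3*O + O*G = 3*O + G*O)
(-7 + (0 - 5)*((0*Y(2, -1))*(-2)))*6 = (-7 + (0 - 5)*((0*(2*(3 - 1)))*(-2)))*6 = (-7 - 5*0*(2*2)*(-2))*6 = (-7 - 5*0*4*(-2))*6 = (-7 - 0*(-2))*6 = (-7 - 5*0)*6 = (-7 + 0)*6 = -7*6 = -42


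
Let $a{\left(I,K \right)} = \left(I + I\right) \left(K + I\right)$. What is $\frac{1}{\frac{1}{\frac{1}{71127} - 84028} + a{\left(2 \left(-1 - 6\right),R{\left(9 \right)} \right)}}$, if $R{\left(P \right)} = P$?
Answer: $\frac{5976659555}{836732266573} \approx 0.0071429$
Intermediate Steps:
$a{\left(I,K \right)} = 2 I \left(I + K\right)$
$\frac{1}{\frac{1}{\frac{1}{71127} - 84028} + a{\left(2 \left(-1 - 6\right),R{\left(9 \right)} \right)}} = \frac{1}{\frac{1}{\frac{1}{71127} - 84028} + 2 \cdot 2 \left(-1 - 6\right) \left(2 \left(-1 - 6\right) + 9\right)} = \frac{1}{\frac{1}{\frac{1}{71127} - 84028} + 2 \cdot 2 \left(-7\right) \left(2 \left(-7\right) + 9\right)} = \frac{1}{\frac{1}{- \frac{5976659555}{71127}} + 2 \left(-14\right) \left(-14 + 9\right)} = \frac{1}{- \frac{71127}{5976659555} + 2 \left(-14\right) \left(-5\right)} = \frac{1}{- \frac{71127}{5976659555} + 140} = \frac{1}{\frac{836732266573}{5976659555}} = \frac{5976659555}{836732266573}$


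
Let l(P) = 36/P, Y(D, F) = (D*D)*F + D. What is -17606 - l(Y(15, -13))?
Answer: -8538904/485 ≈ -17606.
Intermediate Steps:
Y(D, F) = D + F*D² (Y(D, F) = D²*F + D = F*D² + D = D + F*D²)
-17606 - l(Y(15, -13)) = -17606 - 36/(15*(1 + 15*(-13))) = -17606 - 36/(15*(1 - 195)) = -17606 - 36/(15*(-194)) = -17606 - 36/(-2910) = -17606 - 36*(-1)/2910 = -17606 - 1*(-6/485) = -17606 + 6/485 = -8538904/485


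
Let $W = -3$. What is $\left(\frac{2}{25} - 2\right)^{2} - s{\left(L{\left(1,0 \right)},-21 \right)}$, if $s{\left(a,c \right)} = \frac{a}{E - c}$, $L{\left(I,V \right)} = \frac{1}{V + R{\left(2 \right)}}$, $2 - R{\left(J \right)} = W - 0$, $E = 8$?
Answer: $\frac{66691}{18125} \approx 3.6795$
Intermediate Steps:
$R{\left(J \right)} = 5$ ($R{\left(J \right)} = 2 - \left(-3 - 0\right) = 2 - \left(-3 + 0\right) = 2 - -3 = 2 + 3 = 5$)
$L{\left(I,V \right)} = \frac{1}{5 + V}$ ($L{\left(I,V \right)} = \frac{1}{V + 5} = \frac{1}{5 + V}$)
$s{\left(a,c \right)} = \frac{a}{8 - c}$
$\left(\frac{2}{25} - 2\right)^{2} - s{\left(L{\left(1,0 \right)},-21 \right)} = \left(\frac{2}{25} - 2\right)^{2} - - \frac{1}{\left(5 + 0\right) \left(-8 - 21\right)} = \left(2 \cdot \frac{1}{25} - 2\right)^{2} - - \frac{1}{5 \left(-29\right)} = \left(\frac{2}{25} - 2\right)^{2} - \left(-1\right) \frac{1}{5} \left(- \frac{1}{29}\right) = \left(- \frac{48}{25}\right)^{2} - \frac{1}{145} = \frac{2304}{625} - \frac{1}{145} = \frac{66691}{18125}$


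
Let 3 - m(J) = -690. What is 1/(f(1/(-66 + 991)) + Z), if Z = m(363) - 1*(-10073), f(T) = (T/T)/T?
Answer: 1/11691 ≈ 8.5536e-5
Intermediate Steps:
m(J) = 693 (m(J) = 3 - 1*(-690) = 3 + 690 = 693)
f(T) = 1/T
Z = 10766 (Z = 693 - 1*(-10073) = 693 + 10073 = 10766)
1/(f(1/(-66 + 991)) + Z) = 1/(1/(1/(-66 + 991)) + 10766) = 1/(1/(1/925) + 10766) = 1/(925 + 10766) = 1/11691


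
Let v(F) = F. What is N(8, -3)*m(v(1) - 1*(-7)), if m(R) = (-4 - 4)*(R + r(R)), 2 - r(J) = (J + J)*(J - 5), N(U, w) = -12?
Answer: -3648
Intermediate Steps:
r(J) = 2 - 2*J*(-5 + J) (r(J) = 2 - (J + J)*(J - 5) = 2 - 2*J*(-5 + J))
m(R) = -16 - 88*R + 16*R**2 (m(R) = (-4 - 4)*(R + (2 - 2*R**2 + 10*R)) = -8*(2 - 2*R**2 + 11*R) = -16 - 88*R + 16*R**2)
N(8, -3)*m(v(1) - 1*(-7)) = -12*(-16 - 88*(1 - 1*(-7)) + 16*(1 - 1*(-7))**2) = -12*(-16 - 88*(1 + 7) + 16*(1 + 7)**2) = -12*(-16 - 88*8 + 16*8**2) = -12*(-16 - 704 + 16*64) = -12*(-16 - 704 + 1024) = -12*304 = -3648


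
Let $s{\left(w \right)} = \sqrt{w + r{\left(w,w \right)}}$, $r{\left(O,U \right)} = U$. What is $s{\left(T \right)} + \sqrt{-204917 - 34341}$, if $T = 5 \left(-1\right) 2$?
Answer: $i \left(\sqrt{239258} + 2 \sqrt{5}\right) \approx 493.61 i$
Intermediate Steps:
$T = -10$ ($T = \left(-5\right) 2 = -10$)
$s{\left(w \right)} = \sqrt{2} \sqrt{w}$ ($s{\left(w \right)} = \sqrt{w + w} = \sqrt{2 w} = \sqrt{2} \sqrt{w}$)
$s{\left(T \right)} + \sqrt{-204917 - 34341} = \sqrt{2} \sqrt{-10} + \sqrt{-204917 - 34341} = \sqrt{2} i \sqrt{10} + \sqrt{-239258} = 2 i \sqrt{5} + i \sqrt{239258} = i \sqrt{239258} + 2 i \sqrt{5}$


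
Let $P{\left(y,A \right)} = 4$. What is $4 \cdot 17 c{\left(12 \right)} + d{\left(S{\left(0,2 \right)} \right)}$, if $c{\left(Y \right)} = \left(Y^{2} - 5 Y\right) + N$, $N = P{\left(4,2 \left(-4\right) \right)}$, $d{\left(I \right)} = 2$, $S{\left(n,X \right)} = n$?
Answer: $5986$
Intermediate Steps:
$N = 4$
$c{\left(Y \right)} = 4 + Y^{2} - 5 Y$ ($c{\left(Y \right)} = \left(Y^{2} - 5 Y\right) + 4 = 4 + Y^{2} - 5 Y$)
$4 \cdot 17 c{\left(12 \right)} + d{\left(S{\left(0,2 \right)} \right)} = 4 \cdot 17 \left(4 + 12^{2} - 60\right) + 2 = 68 \left(4 + 144 - 60\right) + 2 = 68 \cdot 88 + 2 = 5984 + 2 = 5986$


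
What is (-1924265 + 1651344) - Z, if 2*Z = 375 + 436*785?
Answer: -888477/2 ≈ -4.4424e+5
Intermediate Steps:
Z = 342635/2 (Z = (375 + 436*785)/2 = (375 + 342260)/2 = (½)*342635 = 342635/2 ≈ 1.7132e+5)
(-1924265 + 1651344) - Z = (-1924265 + 1651344) - 1*342635/2 = -272921 - 342635/2 = -888477/2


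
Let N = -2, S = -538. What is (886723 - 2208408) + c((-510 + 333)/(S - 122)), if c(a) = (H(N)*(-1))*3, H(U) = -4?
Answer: -1321673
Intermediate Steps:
c(a) = 12 (c(a) = -4*(-1)*3 = 4*3 = 12)
(886723 - 2208408) + c((-510 + 333)/(S - 122)) = (886723 - 2208408) + 12 = -1321685 + 12 = -1321673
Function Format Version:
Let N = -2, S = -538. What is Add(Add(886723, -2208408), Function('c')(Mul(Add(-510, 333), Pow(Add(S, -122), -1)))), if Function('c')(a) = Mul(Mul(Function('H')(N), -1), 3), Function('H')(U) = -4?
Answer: -1321673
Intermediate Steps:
Function('c')(a) = 12 (Function('c')(a) = Mul(Mul(-4, -1), 3) = Mul(4, 3) = 12)
Add(Add(886723, -2208408), Function('c')(Mul(Add(-510, 333), Pow(Add(S, -122), -1)))) = Add(Add(886723, -2208408), 12) = Add(-1321685, 12) = -1321673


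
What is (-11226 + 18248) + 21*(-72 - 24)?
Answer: 5006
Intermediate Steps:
(-11226 + 18248) + 21*(-72 - 24) = 7022 + 21*(-96) = 7022 - 2016 = 5006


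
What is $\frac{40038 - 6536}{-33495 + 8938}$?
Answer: $- \frac{33502}{24557} \approx -1.3643$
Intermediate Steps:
$\frac{40038 - 6536}{-33495 + 8938} = \frac{40038 - 6536}{-24557} = \left(40038 - 6536\right) \left(- \frac{1}{24557}\right) = 33502 \left(- \frac{1}{24557}\right) = - \frac{33502}{24557}$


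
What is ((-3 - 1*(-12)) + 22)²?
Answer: 961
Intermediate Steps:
((-3 - 1*(-12)) + 22)² = ((-3 + 12) + 22)² = (9 + 22)² = 31² = 961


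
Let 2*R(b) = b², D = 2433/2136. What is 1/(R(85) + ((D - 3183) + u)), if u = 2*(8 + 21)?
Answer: 712/347911 ≈ 0.0020465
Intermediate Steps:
D = 811/712 (D = 2433*(1/2136) = 811/712 ≈ 1.1390)
R(b) = b²/2
u = 58 (u = 2*29 = 58)
1/(R(85) + ((D - 3183) + u)) = 1/((½)*85² + ((811/712 - 3183) + 58)) = 1/((½)*7225 + (-2265485/712 + 58)) = 1/(7225/2 - 2224189/712) = 1/(347911/712) = 712/347911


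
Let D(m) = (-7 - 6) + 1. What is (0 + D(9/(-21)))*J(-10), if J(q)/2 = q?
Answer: 240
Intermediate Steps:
J(q) = 2*q
D(m) = -12 (D(m) = -13 + 1 = -12)
(0 + D(9/(-21)))*J(-10) = (0 - 12)*(2*(-10)) = -12*(-20) = 240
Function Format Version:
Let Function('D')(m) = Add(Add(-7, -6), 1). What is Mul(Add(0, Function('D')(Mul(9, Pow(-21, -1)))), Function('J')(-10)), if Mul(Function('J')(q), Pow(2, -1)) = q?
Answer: 240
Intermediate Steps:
Function('J')(q) = Mul(2, q)
Function('D')(m) = -12 (Function('D')(m) = Add(-13, 1) = -12)
Mul(Add(0, Function('D')(Mul(9, Pow(-21, -1)))), Function('J')(-10)) = Mul(Add(0, -12), Mul(2, -10)) = Mul(-12, -20) = 240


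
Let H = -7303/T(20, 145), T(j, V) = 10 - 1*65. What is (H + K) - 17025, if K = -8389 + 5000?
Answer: -1115467/55 ≈ -20281.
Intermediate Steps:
T(j, V) = -55 (T(j, V) = 10 - 65 = -55)
K = -3389
H = 7303/55 (H = -7303/(-55) = -7303*(-1/55) = 7303/55 ≈ 132.78)
(H + K) - 17025 = (7303/55 - 3389) - 17025 = -179092/55 - 17025 = -1115467/55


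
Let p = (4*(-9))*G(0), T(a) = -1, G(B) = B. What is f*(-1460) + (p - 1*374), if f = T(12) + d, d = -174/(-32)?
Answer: -27411/4 ≈ -6852.8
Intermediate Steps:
d = 87/16 (d = -174*(-1/32) = 87/16 ≈ 5.4375)
p = 0 (p = (4*(-9))*0 = -36*0 = 0)
f = 71/16 (f = -1 + 87/16 = 71/16 ≈ 4.4375)
f*(-1460) + (p - 1*374) = (71/16)*(-1460) + (0 - 1*374) = -25915/4 + (0 - 374) = -25915/4 - 374 = -27411/4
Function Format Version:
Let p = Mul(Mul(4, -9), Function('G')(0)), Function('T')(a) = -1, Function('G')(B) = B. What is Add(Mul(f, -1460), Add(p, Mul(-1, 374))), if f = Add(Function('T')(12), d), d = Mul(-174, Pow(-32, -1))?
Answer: Rational(-27411, 4) ≈ -6852.8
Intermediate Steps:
d = Rational(87, 16) (d = Mul(-174, Rational(-1, 32)) = Rational(87, 16) ≈ 5.4375)
p = 0 (p = Mul(Mul(4, -9), 0) = Mul(-36, 0) = 0)
f = Rational(71, 16) (f = Add(-1, Rational(87, 16)) = Rational(71, 16) ≈ 4.4375)
Add(Mul(f, -1460), Add(p, Mul(-1, 374))) = Add(Mul(Rational(71, 16), -1460), Add(0, Mul(-1, 374))) = Add(Rational(-25915, 4), Add(0, -374)) = Add(Rational(-25915, 4), -374) = Rational(-27411, 4)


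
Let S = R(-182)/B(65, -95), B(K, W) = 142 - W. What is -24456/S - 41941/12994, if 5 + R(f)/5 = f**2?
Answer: -82259379463/2151741430 ≈ -38.229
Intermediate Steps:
R(f) = -25 + 5*f**2
S = 165595/237 (S = (-25 + 5*(-182)**2)/(142 - 1*(-95)) = (-25 + 5*33124)/(142 + 95) = (-25 + 165620)/237 = 165595*(1/237) = 165595/237 ≈ 698.71)
-24456/S - 41941/12994 = -24456/165595/237 - 41941/12994 = -24456*237/165595 - 41941*1/12994 = -5796072/165595 - 41941/12994 = -82259379463/2151741430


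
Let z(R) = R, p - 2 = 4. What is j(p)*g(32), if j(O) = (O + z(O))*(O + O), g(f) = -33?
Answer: -4752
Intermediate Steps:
p = 6 (p = 2 + 4 = 6)
j(O) = 4*O² (j(O) = (O + O)*(O + O) = (2*O)*(2*O) = 4*O²)
j(p)*g(32) = (4*6²)*(-33) = (4*36)*(-33) = 144*(-33) = -4752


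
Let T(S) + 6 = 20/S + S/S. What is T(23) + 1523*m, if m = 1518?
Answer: 53173927/23 ≈ 2.3119e+6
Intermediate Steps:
T(S) = -5 + 20/S (T(S) = -6 + (20/S + S/S) = -6 + (20/S + 1) = -6 + (1 + 20/S) = -5 + 20/S)
T(23) + 1523*m = (-5 + 20/23) + 1523*1518 = (-5 + 20*(1/23)) + 2311914 = (-5 + 20/23) + 2311914 = -95/23 + 2311914 = 53173927/23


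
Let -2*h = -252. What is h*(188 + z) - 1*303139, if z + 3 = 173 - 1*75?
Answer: -267481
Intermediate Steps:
h = 126 (h = -½*(-252) = 126)
z = 95 (z = -3 + (173 - 1*75) = -3 + (173 - 75) = -3 + 98 = 95)
h*(188 + z) - 1*303139 = 126*(188 + 95) - 1*303139 = 126*283 - 303139 = 35658 - 303139 = -267481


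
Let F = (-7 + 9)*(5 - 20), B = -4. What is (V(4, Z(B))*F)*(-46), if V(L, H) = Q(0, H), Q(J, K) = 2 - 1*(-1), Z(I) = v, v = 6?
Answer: 4140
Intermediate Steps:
F = -30 (F = 2*(-15) = -30)
Z(I) = 6
Q(J, K) = 3 (Q(J, K) = 2 + 1 = 3)
V(L, H) = 3
(V(4, Z(B))*F)*(-46) = (3*(-30))*(-46) = -90*(-46) = 4140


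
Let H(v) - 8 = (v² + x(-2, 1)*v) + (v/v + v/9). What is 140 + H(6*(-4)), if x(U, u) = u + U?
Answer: 2239/3 ≈ 746.33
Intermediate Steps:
x(U, u) = U + u
H(v) = 9 + v² - 8*v/9 (H(v) = 8 + ((v² + (-2 + 1)*v) + (v/v + v/9)) = 8 + ((v² - v) + (1 + v*(⅑))) = 8 + ((v² - v) + (1 + v/9)) = 8 + (1 + v² - 8*v/9) = 9 + v² - 8*v/9)
140 + H(6*(-4)) = 140 + (9 + (6*(-4))² - 16*(-4)/3) = 140 + (9 + (-24)² - 8/9*(-24)) = 140 + (9 + 576 + 64/3) = 140 + 1819/3 = 2239/3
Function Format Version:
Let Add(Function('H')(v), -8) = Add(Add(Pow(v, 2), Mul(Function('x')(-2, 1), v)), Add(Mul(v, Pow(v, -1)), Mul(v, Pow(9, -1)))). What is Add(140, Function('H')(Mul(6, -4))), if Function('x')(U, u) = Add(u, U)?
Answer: Rational(2239, 3) ≈ 746.33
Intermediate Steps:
Function('x')(U, u) = Add(U, u)
Function('H')(v) = Add(9, Pow(v, 2), Mul(Rational(-8, 9), v)) (Function('H')(v) = Add(8, Add(Add(Pow(v, 2), Mul(Add(-2, 1), v)), Add(Mul(v, Pow(v, -1)), Mul(v, Pow(9, -1))))) = Add(8, Add(Add(Pow(v, 2), Mul(-1, v)), Add(1, Mul(v, Rational(1, 9))))) = Add(8, Add(Add(Pow(v, 2), Mul(-1, v)), Add(1, Mul(Rational(1, 9), v)))) = Add(8, Add(1, Pow(v, 2), Mul(Rational(-8, 9), v))) = Add(9, Pow(v, 2), Mul(Rational(-8, 9), v)))
Add(140, Function('H')(Mul(6, -4))) = Add(140, Add(9, Pow(Mul(6, -4), 2), Mul(Rational(-8, 9), Mul(6, -4)))) = Add(140, Add(9, Pow(-24, 2), Mul(Rational(-8, 9), -24))) = Add(140, Add(9, 576, Rational(64, 3))) = Add(140, Rational(1819, 3)) = Rational(2239, 3)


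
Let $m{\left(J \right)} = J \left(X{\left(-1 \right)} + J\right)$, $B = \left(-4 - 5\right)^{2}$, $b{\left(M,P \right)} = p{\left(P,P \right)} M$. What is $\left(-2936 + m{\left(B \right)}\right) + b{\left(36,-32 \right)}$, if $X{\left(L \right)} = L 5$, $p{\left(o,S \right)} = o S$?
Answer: $40084$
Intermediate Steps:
$p{\left(o,S \right)} = S o$
$X{\left(L \right)} = 5 L$
$b{\left(M,P \right)} = M P^{2}$ ($b{\left(M,P \right)} = P P M = P^{2} M = M P^{2}$)
$B = 81$ ($B = \left(-9\right)^{2} = 81$)
$m{\left(J \right)} = J \left(-5 + J\right)$ ($m{\left(J \right)} = J \left(5 \left(-1\right) + J\right) = J \left(-5 + J\right)$)
$\left(-2936 + m{\left(B \right)}\right) + b{\left(36,-32 \right)} = \left(-2936 + 81 \left(-5 + 81\right)\right) + 36 \left(-32\right)^{2} = \left(-2936 + 81 \cdot 76\right) + 36 \cdot 1024 = \left(-2936 + 6156\right) + 36864 = 3220 + 36864 = 40084$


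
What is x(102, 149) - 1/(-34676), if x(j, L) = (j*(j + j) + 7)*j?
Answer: 73621655881/34676 ≈ 2.1231e+6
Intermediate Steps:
x(j, L) = j*(7 + 2*j**2) (x(j, L) = (j*(2*j) + 7)*j = (2*j**2 + 7)*j = (7 + 2*j**2)*j = j*(7 + 2*j**2))
x(102, 149) - 1/(-34676) = 102*(7 + 2*102**2) - 1/(-34676) = 102*(7 + 2*10404) - 1*(-1/34676) = 102*(7 + 20808) + 1/34676 = 102*20815 + 1/34676 = 2123130 + 1/34676 = 73621655881/34676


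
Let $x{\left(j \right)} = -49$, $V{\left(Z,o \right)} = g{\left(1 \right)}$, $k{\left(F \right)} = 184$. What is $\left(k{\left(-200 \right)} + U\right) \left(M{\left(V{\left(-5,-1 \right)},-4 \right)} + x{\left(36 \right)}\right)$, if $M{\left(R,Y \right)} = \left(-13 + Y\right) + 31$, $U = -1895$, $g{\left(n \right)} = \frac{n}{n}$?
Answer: $59885$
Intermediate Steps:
$g{\left(n \right)} = 1$
$V{\left(Z,o \right)} = 1$
$M{\left(R,Y \right)} = 18 + Y$
$\left(k{\left(-200 \right)} + U\right) \left(M{\left(V{\left(-5,-1 \right)},-4 \right)} + x{\left(36 \right)}\right) = \left(184 - 1895\right) \left(\left(18 - 4\right) - 49\right) = - 1711 \left(14 - 49\right) = \left(-1711\right) \left(-35\right) = 59885$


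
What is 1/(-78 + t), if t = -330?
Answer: -1/408 ≈ -0.0024510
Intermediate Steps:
1/(-78 + t) = 1/(-78 - 330) = 1/(-408) = -1/408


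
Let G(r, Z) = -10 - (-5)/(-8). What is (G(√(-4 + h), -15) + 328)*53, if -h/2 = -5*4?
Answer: 134567/8 ≈ 16821.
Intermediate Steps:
h = 40 (h = -(-10)*4 = -2*(-20) = 40)
G(r, Z) = -85/8 (G(r, Z) = -10 - (-5)*(-1)/8 = -10 - 1*5/8 = -10 - 5/8 = -85/8)
(G(√(-4 + h), -15) + 328)*53 = (-85/8 + 328)*53 = (2539/8)*53 = 134567/8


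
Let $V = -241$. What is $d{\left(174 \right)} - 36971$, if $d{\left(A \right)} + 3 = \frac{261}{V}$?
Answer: $- \frac{8910995}{241} \approx -36975.0$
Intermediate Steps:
$d{\left(A \right)} = - \frac{984}{241}$ ($d{\left(A \right)} = -3 + \frac{261}{-241} = -3 + 261 \left(- \frac{1}{241}\right) = -3 - \frac{261}{241} = - \frac{984}{241}$)
$d{\left(174 \right)} - 36971 = - \frac{984}{241} - 36971 = - \frac{8910995}{241}$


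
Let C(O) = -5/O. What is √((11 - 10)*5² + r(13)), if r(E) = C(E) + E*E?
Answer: √32721/13 ≈ 13.915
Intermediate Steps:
r(E) = E² - 5/E (r(E) = -5/E + E*E = -5/E + E² = E² - 5/E)
√((11 - 10)*5² + r(13)) = √((11 - 10)*5² + (-5 + 13³)/13) = √(1*25 + (-5 + 2197)/13) = √(25 + (1/13)*2192) = √(25 + 2192/13) = √(2517/13) = √32721/13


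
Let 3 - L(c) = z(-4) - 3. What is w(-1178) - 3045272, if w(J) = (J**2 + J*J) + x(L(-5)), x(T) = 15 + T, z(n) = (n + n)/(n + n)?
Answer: -269884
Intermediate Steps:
z(n) = 1 (z(n) = (2*n)/((2*n)) = (2*n)*(1/(2*n)) = 1)
L(c) = 5 (L(c) = 3 - (1 - 3) = 3 - 1*(-2) = 3 + 2 = 5)
w(J) = 20 + 2*J**2 (w(J) = (J**2 + J*J) + (15 + 5) = (J**2 + J**2) + 20 = 2*J**2 + 20 = 20 + 2*J**2)
w(-1178) - 3045272 = (20 + 2*(-1178)**2) - 3045272 = (20 + 2*1387684) - 3045272 = (20 + 2775368) - 3045272 = 2775388 - 3045272 = -269884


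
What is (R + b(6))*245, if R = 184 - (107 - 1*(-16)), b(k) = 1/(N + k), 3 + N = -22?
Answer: 283710/19 ≈ 14932.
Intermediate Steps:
N = -25 (N = -3 - 22 = -25)
b(k) = 1/(-25 + k)
R = 61 (R = 184 - (107 + 16) = 184 - 1*123 = 184 - 123 = 61)
(R + b(6))*245 = (61 + 1/(-25 + 6))*245 = (61 + 1/(-19))*245 = (61 - 1/19)*245 = (1158/19)*245 = 283710/19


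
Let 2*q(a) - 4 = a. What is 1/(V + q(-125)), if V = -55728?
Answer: -2/111577 ≈ -1.7925e-5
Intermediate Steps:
q(a) = 2 + a/2
1/(V + q(-125)) = 1/(-55728 + (2 + (½)*(-125))) = 1/(-55728 + (2 - 125/2)) = 1/(-55728 - 121/2) = 1/(-111577/2) = -2/111577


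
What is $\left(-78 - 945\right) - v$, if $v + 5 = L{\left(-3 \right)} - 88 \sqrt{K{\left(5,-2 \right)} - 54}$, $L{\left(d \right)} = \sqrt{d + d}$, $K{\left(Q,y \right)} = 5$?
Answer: $-1018 + 616 i - i \sqrt{6} \approx -1018.0 + 613.55 i$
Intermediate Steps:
$L{\left(d \right)} = \sqrt{2} \sqrt{d}$ ($L{\left(d \right)} = \sqrt{2 d} = \sqrt{2} \sqrt{d}$)
$v = -5 - 616 i + i \sqrt{6}$ ($v = -5 + \left(\sqrt{2} \sqrt{-3} - 88 \sqrt{5 - 54}\right) = -5 - \left(616 i - \sqrt{2} i \sqrt{3}\right) = -5 - \left(- i \sqrt{6} + 88 \cdot 7 i\right) = -5 - \left(616 i - i \sqrt{6}\right) = -5 - 616 i + i \sqrt{6} \approx -5.0 - 613.55 i$)
$\left(-78 - 945\right) - v = \left(-78 - 945\right) - \left(-5 - 616 i + i \sqrt{6}\right) = \left(-78 - 945\right) + \left(5 + 616 i - i \sqrt{6}\right) = -1023 + \left(5 + 616 i - i \sqrt{6}\right) = -1018 + 616 i - i \sqrt{6}$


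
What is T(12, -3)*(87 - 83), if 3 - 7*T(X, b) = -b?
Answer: 0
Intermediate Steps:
T(X, b) = 3/7 + b/7 (T(X, b) = 3/7 - (-1)*b/7 = 3/7 + b/7)
T(12, -3)*(87 - 83) = (3/7 + (⅐)*(-3))*(87 - 83) = (3/7 - 3/7)*4 = 0*4 = 0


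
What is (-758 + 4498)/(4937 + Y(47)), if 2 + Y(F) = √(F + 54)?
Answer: 4614225/6088531 - 935*√101/6088531 ≈ 0.75631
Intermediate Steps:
Y(F) = -2 + √(54 + F) (Y(F) = -2 + √(F + 54) = -2 + √(54 + F))
(-758 + 4498)/(4937 + Y(47)) = (-758 + 4498)/(4937 + (-2 + √(54 + 47))) = 3740/(4937 + (-2 + √101)) = 3740/(4935 + √101)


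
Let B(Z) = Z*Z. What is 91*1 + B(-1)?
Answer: 92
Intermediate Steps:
B(Z) = Z**2
91*1 + B(-1) = 91*1 + (-1)**2 = 91 + 1 = 92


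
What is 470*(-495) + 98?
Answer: -232552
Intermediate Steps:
470*(-495) + 98 = -232650 + 98 = -232552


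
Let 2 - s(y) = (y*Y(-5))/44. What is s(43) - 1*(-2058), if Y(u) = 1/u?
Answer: 453243/220 ≈ 2060.2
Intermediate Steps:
Y(u) = 1/u
s(y) = 2 + y/220 (s(y) = 2 - y/(-5)/44 = 2 - y*(-⅕)/44 = 2 - (-y/5)/44 = 2 - (-1)*y/220 = 2 + y/220)
s(43) - 1*(-2058) = (2 + (1/220)*43) - 1*(-2058) = (2 + 43/220) + 2058 = 483/220 + 2058 = 453243/220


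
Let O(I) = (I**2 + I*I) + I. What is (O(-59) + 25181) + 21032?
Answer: 53116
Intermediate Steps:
O(I) = I + 2*I**2 (O(I) = (I**2 + I**2) + I = 2*I**2 + I = I + 2*I**2)
(O(-59) + 25181) + 21032 = (-59*(1 + 2*(-59)) + 25181) + 21032 = (-59*(1 - 118) + 25181) + 21032 = (-59*(-117) + 25181) + 21032 = (6903 + 25181) + 21032 = 32084 + 21032 = 53116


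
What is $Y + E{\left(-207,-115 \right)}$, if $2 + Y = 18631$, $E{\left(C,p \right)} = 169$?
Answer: $18798$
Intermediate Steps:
$Y = 18629$ ($Y = -2 + 18631 = 18629$)
$Y + E{\left(-207,-115 \right)} = 18629 + 169 = 18798$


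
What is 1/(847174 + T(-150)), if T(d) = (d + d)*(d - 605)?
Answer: 1/1073674 ≈ 9.3138e-7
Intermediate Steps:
T(d) = 2*d*(-605 + d) (T(d) = (2*d)*(-605 + d) = 2*d*(-605 + d))
1/(847174 + T(-150)) = 1/(847174 + 2*(-150)*(-605 - 150)) = 1/(847174 + 2*(-150)*(-755)) = 1/(847174 + 226500) = 1/1073674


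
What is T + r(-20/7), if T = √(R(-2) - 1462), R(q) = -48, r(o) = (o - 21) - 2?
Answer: -181/7 + I*√1510 ≈ -25.857 + 38.859*I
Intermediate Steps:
r(o) = -23 + o (r(o) = (-21 + o) - 2 = -23 + o)
T = I*√1510 (T = √(-48 - 1462) = √(-1510) = I*√1510 ≈ 38.859*I)
T + r(-20/7) = I*√1510 + (-23 - 20/7) = I*√1510 - 181/7 = -181/7 + I*√1510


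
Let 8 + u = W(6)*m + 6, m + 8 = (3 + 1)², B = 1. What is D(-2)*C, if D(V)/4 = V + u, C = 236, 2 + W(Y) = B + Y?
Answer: 33984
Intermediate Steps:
W(Y) = -1 + Y (W(Y) = -2 + (1 + Y) = -1 + Y)
m = 8 (m = -8 + (3 + 1)² = -8 + 4² = -8 + 16 = 8)
u = 38 (u = -8 + ((-1 + 6)*8 + 6) = -8 + (5*8 + 6) = -8 + (40 + 6) = -8 + 46 = 38)
D(V) = 152 + 4*V (D(V) = 4*(V + 38) = 4*(38 + V) = 152 + 4*V)
D(-2)*C = (152 + 4*(-2))*236 = (152 - 8)*236 = 144*236 = 33984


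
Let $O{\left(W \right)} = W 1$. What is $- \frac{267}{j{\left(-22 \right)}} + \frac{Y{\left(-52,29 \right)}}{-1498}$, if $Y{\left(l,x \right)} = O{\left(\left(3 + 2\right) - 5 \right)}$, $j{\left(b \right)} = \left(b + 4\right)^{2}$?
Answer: $- \frac{89}{108} \approx -0.82407$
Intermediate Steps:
$j{\left(b \right)} = \left(4 + b\right)^{2}$
$O{\left(W \right)} = W$
$Y{\left(l,x \right)} = 0$ ($Y{\left(l,x \right)} = \left(3 + 2\right) - 5 = 5 - 5 = 0$)
$- \frac{267}{j{\left(-22 \right)}} + \frac{Y{\left(-52,29 \right)}}{-1498} = - \frac{267}{\left(4 - 22\right)^{2}} + \frac{0}{-1498} = - \frac{267}{\left(-18\right)^{2}} + 0 \left(- \frac{1}{1498}\right) = - \frac{267}{324} + 0 = \left(-267\right) \frac{1}{324} + 0 = - \frac{89}{108} + 0 = - \frac{89}{108}$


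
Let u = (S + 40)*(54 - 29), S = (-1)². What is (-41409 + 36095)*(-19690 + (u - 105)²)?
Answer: -4393136940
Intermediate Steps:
S = 1
u = 1025 (u = (1 + 40)*(54 - 29) = 41*25 = 1025)
(-41409 + 36095)*(-19690 + (u - 105)²) = (-41409 + 36095)*(-19690 + (1025 - 105)²) = -5314*(-19690 + 920²) = -5314*(-19690 + 846400) = -5314*826710 = -4393136940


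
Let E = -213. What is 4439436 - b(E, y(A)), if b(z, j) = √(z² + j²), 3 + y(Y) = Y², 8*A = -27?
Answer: 4439436 - 3*√20679977/64 ≈ 4.4392e+6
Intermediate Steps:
A = -27/8 (A = (⅛)*(-27) = -27/8 ≈ -3.3750)
y(Y) = -3 + Y²
b(z, j) = √(j² + z²)
4439436 - b(E, y(A)) = 4439436 - √((-3 + (-27/8)²)² + (-213)²) = 4439436 - √((-3 + 729/64)² + 45369) = 4439436 - √((537/64)² + 45369) = 4439436 - √(288369/4096 + 45369) = 4439436 - √(186119793/4096) = 4439436 - 3*√20679977/64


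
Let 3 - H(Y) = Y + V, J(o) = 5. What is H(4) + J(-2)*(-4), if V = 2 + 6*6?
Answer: -59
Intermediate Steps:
V = 38 (V = 2 + 36 = 38)
H(Y) = -35 - Y (H(Y) = 3 - (Y + 38) = 3 - (38 + Y) = 3 + (-38 - Y) = -35 - Y)
H(4) + J(-2)*(-4) = (-35 - 1*4) + 5*(-4) = (-35 - 4) - 20 = -39 - 20 = -59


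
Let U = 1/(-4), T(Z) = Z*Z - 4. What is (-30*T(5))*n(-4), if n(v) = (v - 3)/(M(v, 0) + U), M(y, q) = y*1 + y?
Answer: -5880/11 ≈ -534.54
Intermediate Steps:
T(Z) = -4 + Z² (T(Z) = Z² - 4 = -4 + Z²)
M(y, q) = 2*y (M(y, q) = y + y = 2*y)
U = -¼ ≈ -0.25000
n(v) = (-3 + v)/(-¼ + 2*v) (n(v) = (v - 3)/(2*v - ¼) = (-3 + v)/(-¼ + 2*v))
(-30*T(5))*n(-4) = (-30*(-4 + 5²))*(4*(-3 - 4)/(-1 + 8*(-4))) = (-30*(-4 + 25))*(4*(-7)/(-1 - 32)) = (-30*21)*(4*(-7)/(-33)) = -2520*(-1)*(-7)/33 = -630*28/33 = -5880/11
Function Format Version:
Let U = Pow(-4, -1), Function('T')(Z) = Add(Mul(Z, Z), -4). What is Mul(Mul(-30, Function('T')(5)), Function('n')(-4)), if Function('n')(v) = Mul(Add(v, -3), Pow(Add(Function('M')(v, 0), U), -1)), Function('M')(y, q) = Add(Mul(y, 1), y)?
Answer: Rational(-5880, 11) ≈ -534.54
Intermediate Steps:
Function('T')(Z) = Add(-4, Pow(Z, 2)) (Function('T')(Z) = Add(Pow(Z, 2), -4) = Add(-4, Pow(Z, 2)))
Function('M')(y, q) = Mul(2, y) (Function('M')(y, q) = Add(y, y) = Mul(2, y))
U = Rational(-1, 4) ≈ -0.25000
Function('n')(v) = Mul(Pow(Add(Rational(-1, 4), Mul(2, v)), -1), Add(-3, v)) (Function('n')(v) = Mul(Add(v, -3), Pow(Add(Mul(2, v), Rational(-1, 4)), -1)) = Mul(Add(-3, v), Pow(Add(Rational(-1, 4), Mul(2, v)), -1)) = Mul(Pow(Add(Rational(-1, 4), Mul(2, v)), -1), Add(-3, v)))
Mul(Mul(-30, Function('T')(5)), Function('n')(-4)) = Mul(Mul(-30, Add(-4, Pow(5, 2))), Mul(4, Pow(Add(-1, Mul(8, -4)), -1), Add(-3, -4))) = Mul(Mul(-30, Add(-4, 25)), Mul(4, Pow(Add(-1, -32), -1), -7)) = Mul(Mul(-30, 21), Mul(4, Pow(-33, -1), -7)) = Mul(-630, Mul(4, Rational(-1, 33), -7)) = Mul(-630, Rational(28, 33)) = Rational(-5880, 11)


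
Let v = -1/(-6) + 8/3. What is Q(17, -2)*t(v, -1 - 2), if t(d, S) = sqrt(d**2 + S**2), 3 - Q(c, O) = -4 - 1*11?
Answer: 3*sqrt(613) ≈ 74.276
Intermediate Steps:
v = 17/6 (v = -1*(-1/6) + 8*(1/3) = 1/6 + 8/3 = 17/6 ≈ 2.8333)
Q(c, O) = 18 (Q(c, O) = 3 - (-4 - 1*11) = 3 - (-4 - 11) = 3 - 1*(-15) = 3 + 15 = 18)
t(d, S) = sqrt(S**2 + d**2)
Q(17, -2)*t(v, -1 - 2) = 18*sqrt((-1 - 2)**2 + (17/6)**2) = 18*sqrt((-3)**2 + 289/36) = 18*sqrt(9 + 289/36) = 18*sqrt(613/36) = 18*(sqrt(613)/6) = 3*sqrt(613)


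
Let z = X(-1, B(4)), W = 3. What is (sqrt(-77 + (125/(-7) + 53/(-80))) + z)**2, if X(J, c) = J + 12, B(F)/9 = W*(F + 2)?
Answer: (1540 + I*sqrt(1872185))**2/19600 ≈ 25.48 + 215.02*I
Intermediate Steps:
B(F) = 54 + 27*F (B(F) = 9*(3*(F + 2)) = 9*(3*(2 + F)) = 9*(6 + 3*F) = 54 + 27*F)
X(J, c) = 12 + J
z = 11 (z = 12 - 1 = 11)
(sqrt(-77 + (125/(-7) + 53/(-80))) + z)**2 = (sqrt(-77 + (125/(-7) + 53/(-80))) + 11)**2 = (sqrt(-77 + (125*(-1/7) + 53*(-1/80))) + 11)**2 = (sqrt(-77 + (-125/7 - 53/80)) + 11)**2 = (sqrt(-77 - 10371/560) + 11)**2 = (sqrt(-53491/560) + 11)**2 = (I*sqrt(1872185)/140 + 11)**2 = (11 + I*sqrt(1872185)/140)**2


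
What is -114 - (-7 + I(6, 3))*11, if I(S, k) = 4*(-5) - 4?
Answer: 227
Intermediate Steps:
I(S, k) = -24 (I(S, k) = -20 - 4 = -24)
-114 - (-7 + I(6, 3))*11 = -114 - (-7 - 24)*11 = -114 - (-31)*11 = -114 - 1*(-341) = -114 + 341 = 227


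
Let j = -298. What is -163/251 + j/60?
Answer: -42289/7530 ≈ -5.6161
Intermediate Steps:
-163/251 + j/60 = -163/251 - 298/60 = -163*1/251 - 298*1/60 = -163/251 - 149/30 = -42289/7530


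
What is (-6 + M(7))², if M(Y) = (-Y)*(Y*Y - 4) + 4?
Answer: 100489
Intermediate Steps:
M(Y) = 4 - Y*(-4 + Y²) (M(Y) = (-Y)*(Y² - 4) + 4 = (-Y)*(-4 + Y²) + 4 = -Y*(-4 + Y²) + 4 = 4 - Y*(-4 + Y²))
(-6 + M(7))² = (-6 + (4 - 1*7³ + 4*7))² = (-6 + (4 - 1*343 + 28))² = (-6 + (4 - 343 + 28))² = (-6 - 311)² = (-317)² = 100489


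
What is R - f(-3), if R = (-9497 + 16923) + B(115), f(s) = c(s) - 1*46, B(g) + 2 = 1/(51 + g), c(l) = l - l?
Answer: 1240021/166 ≈ 7470.0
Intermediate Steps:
c(l) = 0
B(g) = -2 + 1/(51 + g)
f(s) = -46 (f(s) = 0 - 1*46 = 0 - 46 = -46)
R = 1232385/166 (R = (-9497 + 16923) + (-101 - 2*115)/(51 + 115) = 7426 + (-101 - 230)/166 = 7426 + (1/166)*(-331) = 7426 - 331/166 = 1232385/166 ≈ 7424.0)
R - f(-3) = 1232385/166 - 1*(-46) = 1232385/166 + 46 = 1240021/166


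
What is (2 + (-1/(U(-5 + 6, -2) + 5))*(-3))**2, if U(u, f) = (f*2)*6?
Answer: 1225/361 ≈ 3.3934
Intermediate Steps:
U(u, f) = 12*f (U(u, f) = (2*f)*6 = 12*f)
(2 + (-1/(U(-5 + 6, -2) + 5))*(-3))**2 = (2 + (-1/(12*(-2) + 5))*(-3))**2 = (2 + (-1/(-24 + 5))*(-3))**2 = (2 + (-1/(-19))*(-3))**2 = (2 - 1/19*(-1)*(-3))**2 = (2 + (1/19)*(-3))**2 = (2 - 3/19)**2 = (35/19)**2 = 1225/361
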